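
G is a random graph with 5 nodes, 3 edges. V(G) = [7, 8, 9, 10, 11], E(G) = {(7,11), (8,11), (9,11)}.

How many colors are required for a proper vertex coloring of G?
χ(G) = 2

Clique number ω(G) = 2 (lower bound: χ ≥ ω).
The graph is bipartite (no odd cycle), so 2 colors suffice: χ(G) = 2.
A valid 2-coloring: color 1: [10, 11]; color 2: [7, 8, 9].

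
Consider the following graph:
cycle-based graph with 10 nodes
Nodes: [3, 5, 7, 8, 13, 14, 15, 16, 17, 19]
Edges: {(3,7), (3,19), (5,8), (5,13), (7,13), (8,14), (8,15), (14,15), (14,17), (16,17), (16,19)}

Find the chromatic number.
Clique number ω(G) = 3 (lower bound: χ ≥ ω).
The clique on [8, 14, 15] has size 3, forcing χ ≥ 3, and the coloring below uses 3 colors, so χ(G) = 3.
A valid 3-coloring: color 1: [5, 7, 14, 16]; color 2: [3, 8, 13, 17]; color 3: [15, 19].

χ(G) = 3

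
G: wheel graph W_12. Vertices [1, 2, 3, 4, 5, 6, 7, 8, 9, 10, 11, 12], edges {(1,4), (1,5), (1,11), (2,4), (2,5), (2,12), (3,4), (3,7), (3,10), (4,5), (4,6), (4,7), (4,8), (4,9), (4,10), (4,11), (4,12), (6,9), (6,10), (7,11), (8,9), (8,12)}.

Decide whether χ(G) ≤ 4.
Yes, G is 4-colorable

A valid 4-coloring: color 1: [4]; color 2: [5, 7, 9, 10, 12]; color 3: [2, 3, 6, 8, 11]; color 4: [1].
(χ(G) = 4 ≤ 4.)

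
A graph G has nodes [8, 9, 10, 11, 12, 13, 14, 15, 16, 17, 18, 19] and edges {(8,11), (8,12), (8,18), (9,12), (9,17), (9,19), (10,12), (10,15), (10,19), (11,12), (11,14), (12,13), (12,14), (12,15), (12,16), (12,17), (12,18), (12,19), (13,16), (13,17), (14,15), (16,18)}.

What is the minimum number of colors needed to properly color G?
χ(G) = 4

Clique number ω(G) = 3 (lower bound: χ ≥ ω).
Odd cycle [16, 18, 8, 11, 14, 15, 10, 19, 9, 17, 13] needs 3 colors (χ ≥ 3).
Vertex 12 is adjacent to every vertex of [8, 9, 10, 11, 13, 14, 15, 16, 17, 18, 19], which already need 3 colors among themselves, so 12 needs a new color (χ ≥ 4).
The coloring below uses 4 colors, so χ(G) = 4.
A valid 4-coloring: color 1: [12]; color 2: [8, 10, 14, 16, 17]; color 3: [11, 13, 15, 18, 19]; color 4: [9].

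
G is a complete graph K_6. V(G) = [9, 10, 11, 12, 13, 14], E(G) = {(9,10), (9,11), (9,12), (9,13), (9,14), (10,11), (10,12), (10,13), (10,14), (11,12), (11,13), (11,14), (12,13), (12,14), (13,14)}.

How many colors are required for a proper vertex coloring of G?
χ(G) = 6

Clique number ω(G) = 6 (lower bound: χ ≥ ω).
The clique on [9, 10, 11, 12, 13, 14] has size 6, forcing χ ≥ 6, and the coloring below uses 6 colors, so χ(G) = 6.
A valid 6-coloring: color 1: [14]; color 2: [11]; color 3: [12]; color 4: [9]; color 5: [10]; color 6: [13].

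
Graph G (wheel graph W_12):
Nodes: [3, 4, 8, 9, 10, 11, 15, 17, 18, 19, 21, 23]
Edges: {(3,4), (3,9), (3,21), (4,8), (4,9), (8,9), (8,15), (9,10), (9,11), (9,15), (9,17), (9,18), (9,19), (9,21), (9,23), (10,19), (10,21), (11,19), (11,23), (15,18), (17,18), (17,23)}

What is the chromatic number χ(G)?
χ(G) = 4

Clique number ω(G) = 3 (lower bound: χ ≥ ω).
Odd cycle [18, 15, 8, 4, 3, 21, 10, 19, 11, 23, 17] needs 3 colors (χ ≥ 3).
Vertex 9 is adjacent to every vertex of [3, 4, 8, 10, 11, 15, 17, 18, 19, 21, 23], which already need 3 colors among themselves, so 9 needs a new color (χ ≥ 4).
The coloring below uses 4 colors, so χ(G) = 4.
A valid 4-coloring: color 1: [9]; color 2: [3, 8, 10, 18, 23]; color 3: [4, 15, 17, 19, 21]; color 4: [11].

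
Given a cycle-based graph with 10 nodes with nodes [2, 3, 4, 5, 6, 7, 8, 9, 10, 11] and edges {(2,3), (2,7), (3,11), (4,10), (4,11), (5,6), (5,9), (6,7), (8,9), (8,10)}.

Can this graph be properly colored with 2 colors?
A valid 2-coloring: color 1: [3, 4, 5, 7, 8]; color 2: [2, 6, 9, 10, 11].
(χ(G) = 2 ≤ 2.)

Yes, G is 2-colorable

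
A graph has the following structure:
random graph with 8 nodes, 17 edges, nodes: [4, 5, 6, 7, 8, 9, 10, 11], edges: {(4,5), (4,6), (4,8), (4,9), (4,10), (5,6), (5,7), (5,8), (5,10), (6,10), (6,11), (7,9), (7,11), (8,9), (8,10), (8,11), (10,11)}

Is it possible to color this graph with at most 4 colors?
Yes, G is 4-colorable

A valid 4-coloring: color 1: [9, 10]; color 2: [4, 11]; color 3: [5]; color 4: [6, 7, 8].
(χ(G) = 4 ≤ 4.)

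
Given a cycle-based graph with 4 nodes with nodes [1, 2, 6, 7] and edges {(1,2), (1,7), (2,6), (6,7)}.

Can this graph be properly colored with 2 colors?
A valid 2-coloring: color 1: [1, 6]; color 2: [2, 7].
(χ(G) = 2 ≤ 2.)

Yes, G is 2-colorable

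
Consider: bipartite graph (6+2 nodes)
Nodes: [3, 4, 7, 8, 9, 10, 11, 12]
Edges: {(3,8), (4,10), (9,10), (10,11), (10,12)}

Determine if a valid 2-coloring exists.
Yes, G is 2-colorable

A valid 2-coloring: color 1: [3, 7, 10]; color 2: [4, 8, 9, 11, 12].
(χ(G) = 2 ≤ 2.)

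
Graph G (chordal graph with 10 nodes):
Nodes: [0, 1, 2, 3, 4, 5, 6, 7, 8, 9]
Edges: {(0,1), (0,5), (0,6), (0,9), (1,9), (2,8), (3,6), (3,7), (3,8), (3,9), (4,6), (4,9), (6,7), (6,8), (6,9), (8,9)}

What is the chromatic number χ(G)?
Clique number ω(G) = 4 (lower bound: χ ≥ ω).
The clique on [3, 6, 8, 9] has size 4, forcing χ ≥ 4, and the coloring below uses 4 colors, so χ(G) = 4.
A valid 4-coloring: color 1: [1, 2, 5, 6]; color 2: [7, 9]; color 3: [0, 3, 4]; color 4: [8].

χ(G) = 4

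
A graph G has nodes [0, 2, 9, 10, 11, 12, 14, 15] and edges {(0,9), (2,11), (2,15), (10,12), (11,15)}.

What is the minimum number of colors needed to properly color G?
Clique number ω(G) = 3 (lower bound: χ ≥ ω).
The clique on [2, 11, 15] has size 3, forcing χ ≥ 3, and the coloring below uses 3 colors, so χ(G) = 3.
A valid 3-coloring: color 1: [9, 10, 11, 14]; color 2: [0, 12, 15]; color 3: [2].

χ(G) = 3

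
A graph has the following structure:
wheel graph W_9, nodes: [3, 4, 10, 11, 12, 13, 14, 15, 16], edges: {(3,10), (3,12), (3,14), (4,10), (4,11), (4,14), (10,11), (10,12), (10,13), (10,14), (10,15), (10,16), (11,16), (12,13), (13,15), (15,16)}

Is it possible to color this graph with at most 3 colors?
A valid 3-coloring: color 1: [10]; color 2: [11, 12, 14, 15]; color 3: [3, 4, 13, 16].
(χ(G) = 3 ≤ 3.)

Yes, G is 3-colorable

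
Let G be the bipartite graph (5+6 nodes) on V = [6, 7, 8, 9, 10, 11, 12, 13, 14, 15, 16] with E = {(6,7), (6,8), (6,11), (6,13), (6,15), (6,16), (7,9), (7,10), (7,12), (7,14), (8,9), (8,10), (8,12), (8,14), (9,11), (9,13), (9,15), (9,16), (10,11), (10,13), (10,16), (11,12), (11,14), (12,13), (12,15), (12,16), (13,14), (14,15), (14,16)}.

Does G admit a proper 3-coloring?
Yes, G is 3-colorable

A valid 3-coloring: color 1: [6, 9, 10, 12, 14]; color 2: [7, 8, 11, 13, 15, 16].
(χ(G) = 2 ≤ 3.)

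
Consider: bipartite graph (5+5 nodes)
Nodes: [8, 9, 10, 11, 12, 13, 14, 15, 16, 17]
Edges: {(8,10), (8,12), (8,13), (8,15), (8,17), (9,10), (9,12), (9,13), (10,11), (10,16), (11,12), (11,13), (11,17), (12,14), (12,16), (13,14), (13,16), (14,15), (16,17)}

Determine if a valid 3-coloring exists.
A valid 3-coloring: color 1: [8, 9, 11, 14, 16]; color 2: [10, 12, 13, 15, 17].
(χ(G) = 2 ≤ 3.)

Yes, G is 3-colorable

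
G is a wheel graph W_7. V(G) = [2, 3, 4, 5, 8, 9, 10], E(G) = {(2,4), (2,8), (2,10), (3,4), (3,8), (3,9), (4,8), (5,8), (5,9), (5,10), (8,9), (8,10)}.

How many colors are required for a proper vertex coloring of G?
Clique number ω(G) = 3 (lower bound: χ ≥ ω).
The clique on [3, 8, 9] has size 3, forcing χ ≥ 3, and the coloring below uses 3 colors, so χ(G) = 3.
A valid 3-coloring: color 1: [8]; color 2: [2, 3, 5]; color 3: [4, 9, 10].

χ(G) = 3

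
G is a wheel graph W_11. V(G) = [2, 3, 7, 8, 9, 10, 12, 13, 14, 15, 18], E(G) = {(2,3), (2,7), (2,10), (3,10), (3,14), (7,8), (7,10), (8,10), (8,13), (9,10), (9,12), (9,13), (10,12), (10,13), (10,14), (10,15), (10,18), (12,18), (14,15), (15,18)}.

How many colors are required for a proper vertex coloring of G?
χ(G) = 3

Clique number ω(G) = 3 (lower bound: χ ≥ ω).
The clique on [2, 3, 10] has size 3, forcing χ ≥ 3, and the coloring below uses 3 colors, so χ(G) = 3.
A valid 3-coloring: color 1: [10]; color 2: [3, 7, 12, 13, 15]; color 3: [2, 8, 9, 14, 18].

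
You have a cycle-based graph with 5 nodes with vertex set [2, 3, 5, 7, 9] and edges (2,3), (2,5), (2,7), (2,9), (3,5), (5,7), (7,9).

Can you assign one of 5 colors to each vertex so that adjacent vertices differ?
Yes, G is 5-colorable

A valid 5-coloring: color 1: [2]; color 2: [3, 7]; color 3: [5, 9].
(χ(G) = 3 ≤ 5.)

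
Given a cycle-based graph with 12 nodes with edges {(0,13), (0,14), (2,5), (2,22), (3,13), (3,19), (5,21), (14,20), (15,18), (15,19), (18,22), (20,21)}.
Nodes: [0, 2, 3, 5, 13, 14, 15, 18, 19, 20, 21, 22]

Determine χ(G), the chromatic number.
χ(G) = 2

Clique number ω(G) = 2 (lower bound: χ ≥ ω).
The graph is bipartite (no odd cycle), so 2 colors suffice: χ(G) = 2.
A valid 2-coloring: color 1: [0, 3, 5, 15, 20, 22]; color 2: [2, 13, 14, 18, 19, 21].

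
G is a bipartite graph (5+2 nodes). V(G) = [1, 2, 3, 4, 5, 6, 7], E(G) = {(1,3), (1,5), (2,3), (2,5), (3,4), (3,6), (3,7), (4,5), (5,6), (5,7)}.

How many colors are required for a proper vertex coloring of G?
χ(G) = 2

Clique number ω(G) = 2 (lower bound: χ ≥ ω).
The graph is bipartite (no odd cycle), so 2 colors suffice: χ(G) = 2.
A valid 2-coloring: color 1: [3, 5]; color 2: [1, 2, 4, 6, 7].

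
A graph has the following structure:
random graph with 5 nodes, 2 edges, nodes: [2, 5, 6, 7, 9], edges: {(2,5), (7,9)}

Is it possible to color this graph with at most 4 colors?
A valid 4-coloring: color 1: [2, 6, 7]; color 2: [5, 9].
(χ(G) = 2 ≤ 4.)

Yes, G is 4-colorable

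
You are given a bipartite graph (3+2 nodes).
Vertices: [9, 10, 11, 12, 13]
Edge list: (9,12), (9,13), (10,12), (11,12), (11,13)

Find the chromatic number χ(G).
χ(G) = 2

Clique number ω(G) = 2 (lower bound: χ ≥ ω).
The graph is bipartite (no odd cycle), so 2 colors suffice: χ(G) = 2.
A valid 2-coloring: color 1: [12, 13]; color 2: [9, 10, 11].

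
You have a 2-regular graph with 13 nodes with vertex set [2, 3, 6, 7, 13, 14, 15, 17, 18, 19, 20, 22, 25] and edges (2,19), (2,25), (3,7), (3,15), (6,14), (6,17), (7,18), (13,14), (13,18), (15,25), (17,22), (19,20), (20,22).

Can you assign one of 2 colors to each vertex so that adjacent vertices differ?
Odd cycle [7, 3, 15, 25, 2, 19, 20, 22, 17, 6, 14, 13, 18] needs 3 colors (χ ≥ 3).
Hence χ(G) ≥ 3 > 2, so no proper 2-coloring exists.

No, G is not 2-colorable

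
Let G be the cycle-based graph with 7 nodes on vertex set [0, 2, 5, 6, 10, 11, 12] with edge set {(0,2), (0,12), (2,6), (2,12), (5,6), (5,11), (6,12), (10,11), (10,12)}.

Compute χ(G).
Clique number ω(G) = 3 (lower bound: χ ≥ ω).
The clique on [0, 2, 12] has size 3, forcing χ ≥ 3, and the coloring below uses 3 colors, so χ(G) = 3.
A valid 3-coloring: color 1: [5, 12]; color 2: [2, 11]; color 3: [0, 6, 10].

χ(G) = 3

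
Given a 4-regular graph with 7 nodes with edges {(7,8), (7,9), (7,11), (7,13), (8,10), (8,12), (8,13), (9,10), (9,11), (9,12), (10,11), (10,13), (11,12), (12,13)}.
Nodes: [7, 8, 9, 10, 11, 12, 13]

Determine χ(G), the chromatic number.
Clique number ω(G) = 3 (lower bound: χ ≥ ω).
The clique on [8, 10, 13] has size 3, forcing χ ≥ 3, and the coloring below uses 3 colors, so χ(G) = 3.
A valid 3-coloring: color 1: [8, 11]; color 2: [7, 10, 12]; color 3: [9, 13].

χ(G) = 3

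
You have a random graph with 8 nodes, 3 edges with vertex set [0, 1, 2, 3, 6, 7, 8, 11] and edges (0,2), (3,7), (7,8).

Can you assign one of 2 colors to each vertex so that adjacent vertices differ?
A valid 2-coloring: color 1: [1, 2, 6, 7, 11]; color 2: [0, 3, 8].
(χ(G) = 2 ≤ 2.)

Yes, G is 2-colorable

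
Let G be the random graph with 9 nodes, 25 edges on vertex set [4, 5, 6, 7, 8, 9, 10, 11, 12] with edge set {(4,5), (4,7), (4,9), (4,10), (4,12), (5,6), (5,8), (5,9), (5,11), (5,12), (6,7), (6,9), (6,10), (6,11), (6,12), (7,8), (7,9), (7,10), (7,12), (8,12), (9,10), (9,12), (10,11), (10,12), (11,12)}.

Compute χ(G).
Clique number ω(G) = 5 (lower bound: χ ≥ ω).
The clique on [4, 7, 9, 10, 12] has size 5, forcing χ ≥ 5, and the coloring below uses 5 colors, so χ(G) = 5.
A valid 5-coloring: color 1: [12]; color 2: [5, 10]; color 3: [4, 6, 8]; color 4: [9, 11]; color 5: [7].

χ(G) = 5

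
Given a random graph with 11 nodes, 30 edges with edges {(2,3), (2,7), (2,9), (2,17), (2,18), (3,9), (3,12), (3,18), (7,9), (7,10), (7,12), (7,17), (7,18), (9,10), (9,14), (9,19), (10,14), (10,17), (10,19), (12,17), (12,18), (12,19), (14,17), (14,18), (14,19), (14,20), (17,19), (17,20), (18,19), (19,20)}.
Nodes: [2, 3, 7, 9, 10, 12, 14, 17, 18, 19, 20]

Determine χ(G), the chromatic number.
χ(G) = 4

Clique number ω(G) = 4 (lower bound: χ ≥ ω).
The clique on [9, 10, 14, 19] has size 4, forcing χ ≥ 4, and the coloring below uses 4 colors, so χ(G) = 4.
A valid 4-coloring: color 1: [9, 17, 18]; color 2: [3, 7, 19]; color 3: [2, 12, 14]; color 4: [10, 20].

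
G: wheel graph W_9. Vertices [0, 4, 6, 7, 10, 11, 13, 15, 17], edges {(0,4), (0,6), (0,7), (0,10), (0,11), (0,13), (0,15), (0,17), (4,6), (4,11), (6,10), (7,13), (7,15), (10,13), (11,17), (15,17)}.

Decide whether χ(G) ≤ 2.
No, G is not 2-colorable

The clique on vertices [0, 4, 11] has size 3 > 2, so it alone needs 3 colors.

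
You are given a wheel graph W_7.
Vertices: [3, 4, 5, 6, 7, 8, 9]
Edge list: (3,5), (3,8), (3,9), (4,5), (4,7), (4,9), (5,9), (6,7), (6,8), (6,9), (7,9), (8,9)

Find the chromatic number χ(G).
χ(G) = 3

Clique number ω(G) = 3 (lower bound: χ ≥ ω).
The clique on [3, 8, 9] has size 3, forcing χ ≥ 3, and the coloring below uses 3 colors, so χ(G) = 3.
A valid 3-coloring: color 1: [9]; color 2: [3, 4, 6]; color 3: [5, 7, 8].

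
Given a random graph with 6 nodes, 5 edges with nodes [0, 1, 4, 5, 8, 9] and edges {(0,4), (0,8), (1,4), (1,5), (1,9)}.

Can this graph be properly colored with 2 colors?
A valid 2-coloring: color 1: [0, 1]; color 2: [4, 5, 8, 9].
(χ(G) = 2 ≤ 2.)

Yes, G is 2-colorable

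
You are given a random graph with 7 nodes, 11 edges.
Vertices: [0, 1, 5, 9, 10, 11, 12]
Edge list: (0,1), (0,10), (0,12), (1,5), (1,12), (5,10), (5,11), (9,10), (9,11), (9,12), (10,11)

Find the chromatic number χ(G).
χ(G) = 3

Clique number ω(G) = 3 (lower bound: χ ≥ ω).
The clique on [0, 1, 12] has size 3, forcing χ ≥ 3, and the coloring below uses 3 colors, so χ(G) = 3.
A valid 3-coloring: color 1: [1, 10]; color 2: [11, 12]; color 3: [0, 5, 9].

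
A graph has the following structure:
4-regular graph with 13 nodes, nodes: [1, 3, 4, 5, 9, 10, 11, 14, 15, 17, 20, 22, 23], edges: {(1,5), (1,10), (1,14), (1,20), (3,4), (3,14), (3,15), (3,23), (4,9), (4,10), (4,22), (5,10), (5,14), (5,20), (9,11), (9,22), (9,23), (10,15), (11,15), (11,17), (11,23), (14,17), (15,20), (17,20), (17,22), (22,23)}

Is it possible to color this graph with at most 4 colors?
A valid 4-coloring: color 1: [3, 10, 11, 20, 22]; color 2: [1, 9, 15, 17]; color 3: [4, 5, 23]; color 4: [14].
(χ(G) = 3 ≤ 4.)

Yes, G is 4-colorable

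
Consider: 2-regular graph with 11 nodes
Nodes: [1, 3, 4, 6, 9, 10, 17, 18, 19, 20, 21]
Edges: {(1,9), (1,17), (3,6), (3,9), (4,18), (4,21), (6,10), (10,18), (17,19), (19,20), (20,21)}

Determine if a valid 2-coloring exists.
Odd cycle [4, 21, 20, 19, 17, 1, 9, 3, 6, 10, 18] needs 3 colors (χ ≥ 3).
Hence χ(G) ≥ 3 > 2, so no proper 2-coloring exists.

No, G is not 2-colorable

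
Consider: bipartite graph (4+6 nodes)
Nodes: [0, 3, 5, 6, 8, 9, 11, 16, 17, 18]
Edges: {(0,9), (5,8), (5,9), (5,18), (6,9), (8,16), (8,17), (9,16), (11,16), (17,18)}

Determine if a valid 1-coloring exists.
No, G is not 1-colorable

Edge (8,16) forces its endpoints to differ, so 1 color is not enough.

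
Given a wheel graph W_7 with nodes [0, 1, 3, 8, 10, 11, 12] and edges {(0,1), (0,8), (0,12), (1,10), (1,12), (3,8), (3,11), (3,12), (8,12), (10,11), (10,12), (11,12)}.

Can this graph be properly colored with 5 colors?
A valid 5-coloring: color 1: [12]; color 2: [1, 8, 11]; color 3: [0, 3, 10].
(χ(G) = 3 ≤ 5.)

Yes, G is 5-colorable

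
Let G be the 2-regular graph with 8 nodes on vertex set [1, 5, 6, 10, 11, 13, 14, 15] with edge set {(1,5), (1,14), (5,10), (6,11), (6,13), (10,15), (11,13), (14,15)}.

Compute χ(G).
Clique number ω(G) = 3 (lower bound: χ ≥ ω).
The clique on [6, 11, 13] has size 3, forcing χ ≥ 3, and the coloring below uses 3 colors, so χ(G) = 3.
A valid 3-coloring: color 1: [6, 10, 14]; color 2: [1, 13, 15]; color 3: [5, 11].

χ(G) = 3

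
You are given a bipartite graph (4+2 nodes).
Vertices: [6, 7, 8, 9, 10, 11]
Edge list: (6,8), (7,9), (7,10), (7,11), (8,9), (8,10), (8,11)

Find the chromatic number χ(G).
χ(G) = 2

Clique number ω(G) = 2 (lower bound: χ ≥ ω).
The graph is bipartite (no odd cycle), so 2 colors suffice: χ(G) = 2.
A valid 2-coloring: color 1: [7, 8]; color 2: [6, 9, 10, 11].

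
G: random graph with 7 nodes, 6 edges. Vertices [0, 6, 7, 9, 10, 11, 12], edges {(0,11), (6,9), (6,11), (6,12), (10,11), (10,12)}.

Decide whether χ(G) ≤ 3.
Yes, G is 3-colorable

A valid 3-coloring: color 1: [7, 9, 11, 12]; color 2: [0, 6, 10].
(χ(G) = 2 ≤ 3.)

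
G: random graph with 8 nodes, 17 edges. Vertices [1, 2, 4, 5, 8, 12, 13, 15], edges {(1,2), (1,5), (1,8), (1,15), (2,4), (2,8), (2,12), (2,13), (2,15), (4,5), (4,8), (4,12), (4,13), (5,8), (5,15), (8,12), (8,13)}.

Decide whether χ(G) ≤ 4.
A valid 4-coloring: color 1: [2, 5]; color 2: [8, 15]; color 3: [1, 4]; color 4: [12, 13].
(χ(G) = 4 ≤ 4.)

Yes, G is 4-colorable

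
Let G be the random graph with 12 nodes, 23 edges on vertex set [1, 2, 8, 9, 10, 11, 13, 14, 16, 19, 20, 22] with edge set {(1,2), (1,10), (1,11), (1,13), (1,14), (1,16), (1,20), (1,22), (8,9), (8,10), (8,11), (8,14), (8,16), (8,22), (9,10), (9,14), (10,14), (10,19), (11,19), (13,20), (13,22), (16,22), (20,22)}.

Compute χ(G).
χ(G) = 4

Clique number ω(G) = 4 (lower bound: χ ≥ ω).
The clique on [8, 9, 10, 14] has size 4, forcing χ ≥ 4, and the coloring below uses 4 colors, so χ(G) = 4.
A valid 4-coloring: color 1: [1, 8, 19]; color 2: [2, 10, 11, 22]; color 3: [9, 13, 16]; color 4: [14, 20].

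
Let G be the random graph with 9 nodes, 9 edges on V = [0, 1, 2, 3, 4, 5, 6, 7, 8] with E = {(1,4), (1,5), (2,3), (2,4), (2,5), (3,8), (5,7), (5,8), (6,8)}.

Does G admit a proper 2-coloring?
A valid 2-coloring: color 1: [0, 3, 4, 5, 6]; color 2: [1, 2, 7, 8].
(χ(G) = 2 ≤ 2.)

Yes, G is 2-colorable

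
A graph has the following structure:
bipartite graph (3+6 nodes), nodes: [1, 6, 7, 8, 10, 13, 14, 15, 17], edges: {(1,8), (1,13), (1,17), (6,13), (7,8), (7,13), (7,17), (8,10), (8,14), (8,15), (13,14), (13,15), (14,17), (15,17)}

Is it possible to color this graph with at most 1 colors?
No, G is not 1-colorable

Edge (1,8) forces its endpoints to differ, so 1 color is not enough.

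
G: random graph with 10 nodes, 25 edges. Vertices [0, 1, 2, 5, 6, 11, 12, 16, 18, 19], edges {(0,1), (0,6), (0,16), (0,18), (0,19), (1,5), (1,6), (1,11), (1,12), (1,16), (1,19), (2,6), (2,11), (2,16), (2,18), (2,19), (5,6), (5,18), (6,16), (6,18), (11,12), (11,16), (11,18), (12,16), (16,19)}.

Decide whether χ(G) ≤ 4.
Yes, G is 4-colorable

A valid 4-coloring: color 1: [16, 18]; color 2: [1, 2]; color 3: [6, 11, 19]; color 4: [0, 5, 12].
(χ(G) = 4 ≤ 4.)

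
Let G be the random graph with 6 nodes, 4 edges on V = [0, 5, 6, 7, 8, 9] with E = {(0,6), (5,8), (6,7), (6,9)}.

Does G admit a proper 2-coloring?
A valid 2-coloring: color 1: [6, 8]; color 2: [0, 5, 7, 9].
(χ(G) = 2 ≤ 2.)

Yes, G is 2-colorable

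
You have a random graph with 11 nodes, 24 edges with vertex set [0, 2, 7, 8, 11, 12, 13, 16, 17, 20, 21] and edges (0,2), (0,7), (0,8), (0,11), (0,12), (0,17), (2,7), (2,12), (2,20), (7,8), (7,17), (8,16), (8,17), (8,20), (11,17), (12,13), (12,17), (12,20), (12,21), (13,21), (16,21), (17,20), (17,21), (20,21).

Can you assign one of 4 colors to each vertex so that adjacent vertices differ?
A valid 4-coloring: color 1: [2, 13, 16, 17]; color 2: [0, 20]; color 3: [8, 11, 12]; color 4: [7, 21].
(χ(G) = 4 ≤ 4.)

Yes, G is 4-colorable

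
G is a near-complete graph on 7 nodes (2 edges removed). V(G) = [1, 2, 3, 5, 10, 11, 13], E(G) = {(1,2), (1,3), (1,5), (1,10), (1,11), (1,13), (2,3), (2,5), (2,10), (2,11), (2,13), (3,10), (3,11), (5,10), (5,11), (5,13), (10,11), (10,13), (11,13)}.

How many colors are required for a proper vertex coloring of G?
χ(G) = 6

Clique number ω(G) = 6 (lower bound: χ ≥ ω).
The clique on [1, 2, 5, 10, 11, 13] has size 6, forcing χ ≥ 6, and the coloring below uses 6 colors, so χ(G) = 6.
A valid 6-coloring: color 1: [2]; color 2: [1]; color 3: [11]; color 4: [10]; color 5: [3, 5]; color 6: [13].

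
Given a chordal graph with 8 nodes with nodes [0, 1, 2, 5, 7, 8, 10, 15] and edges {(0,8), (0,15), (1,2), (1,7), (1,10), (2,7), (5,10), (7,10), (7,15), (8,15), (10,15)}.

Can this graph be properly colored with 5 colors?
A valid 5-coloring: color 1: [0, 2, 10]; color 2: [1, 5, 15]; color 3: [7, 8].
(χ(G) = 3 ≤ 5.)

Yes, G is 5-colorable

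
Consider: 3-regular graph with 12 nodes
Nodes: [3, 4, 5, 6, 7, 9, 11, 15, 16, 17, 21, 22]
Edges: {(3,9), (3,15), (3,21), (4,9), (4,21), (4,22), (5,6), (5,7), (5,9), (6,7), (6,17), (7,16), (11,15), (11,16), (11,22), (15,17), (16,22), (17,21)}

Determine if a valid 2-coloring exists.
The clique on vertices [5, 6, 7] has size 3 > 2, so it alone needs 3 colors.

No, G is not 2-colorable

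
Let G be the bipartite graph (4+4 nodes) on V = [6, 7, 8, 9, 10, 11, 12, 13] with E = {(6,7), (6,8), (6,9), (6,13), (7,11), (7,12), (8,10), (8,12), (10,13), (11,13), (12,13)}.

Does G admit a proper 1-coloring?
No, G is not 1-colorable

Edge (8,10) forces its endpoints to differ, so 1 color is not enough.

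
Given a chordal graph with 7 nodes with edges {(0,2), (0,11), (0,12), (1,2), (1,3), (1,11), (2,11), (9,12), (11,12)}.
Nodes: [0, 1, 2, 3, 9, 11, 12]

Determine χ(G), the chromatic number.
Clique number ω(G) = 3 (lower bound: χ ≥ ω).
The clique on [0, 2, 11] has size 3, forcing χ ≥ 3, and the coloring below uses 3 colors, so χ(G) = 3.
A valid 3-coloring: color 1: [3, 9, 11]; color 2: [2, 12]; color 3: [0, 1].

χ(G) = 3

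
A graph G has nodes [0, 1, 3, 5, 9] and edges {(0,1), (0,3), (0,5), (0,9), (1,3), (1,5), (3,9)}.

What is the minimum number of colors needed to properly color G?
Clique number ω(G) = 3 (lower bound: χ ≥ ω).
The clique on [0, 3, 9] has size 3, forcing χ ≥ 3, and the coloring below uses 3 colors, so χ(G) = 3.
A valid 3-coloring: color 1: [0]; color 2: [1, 9]; color 3: [3, 5].

χ(G) = 3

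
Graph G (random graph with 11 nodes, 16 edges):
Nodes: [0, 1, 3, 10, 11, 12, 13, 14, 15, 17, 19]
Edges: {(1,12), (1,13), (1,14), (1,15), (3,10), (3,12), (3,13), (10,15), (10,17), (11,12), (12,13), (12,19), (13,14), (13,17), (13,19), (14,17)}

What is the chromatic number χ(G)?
χ(G) = 3

Clique number ω(G) = 3 (lower bound: χ ≥ ω).
The clique on [13, 14, 17] has size 3, forcing χ ≥ 3, and the coloring below uses 3 colors, so χ(G) = 3.
A valid 3-coloring: color 1: [0, 10, 11, 13]; color 2: [12, 14, 15]; color 3: [1, 3, 17, 19].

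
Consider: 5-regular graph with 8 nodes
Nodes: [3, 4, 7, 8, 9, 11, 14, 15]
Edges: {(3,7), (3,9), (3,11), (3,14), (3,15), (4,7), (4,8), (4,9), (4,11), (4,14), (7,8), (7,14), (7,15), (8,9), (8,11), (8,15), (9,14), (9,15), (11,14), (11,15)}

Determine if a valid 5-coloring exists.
A valid 5-coloring: color 1: [7, 9, 11]; color 2: [8, 14]; color 3: [3, 4]; color 4: [15].
(χ(G) = 4 ≤ 5.)

Yes, G is 5-colorable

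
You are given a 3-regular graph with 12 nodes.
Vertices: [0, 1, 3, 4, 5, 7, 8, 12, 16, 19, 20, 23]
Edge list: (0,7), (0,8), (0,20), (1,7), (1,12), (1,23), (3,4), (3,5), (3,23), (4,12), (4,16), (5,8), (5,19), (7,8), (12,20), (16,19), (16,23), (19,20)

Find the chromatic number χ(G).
χ(G) = 3

Clique number ω(G) = 3 (lower bound: χ ≥ ω).
The clique on [0, 7, 8] has size 3, forcing χ ≥ 3, and the coloring below uses 3 colors, so χ(G) = 3.
A valid 3-coloring: color 1: [8, 12, 19, 23]; color 2: [0, 1, 3, 16]; color 3: [4, 5, 7, 20].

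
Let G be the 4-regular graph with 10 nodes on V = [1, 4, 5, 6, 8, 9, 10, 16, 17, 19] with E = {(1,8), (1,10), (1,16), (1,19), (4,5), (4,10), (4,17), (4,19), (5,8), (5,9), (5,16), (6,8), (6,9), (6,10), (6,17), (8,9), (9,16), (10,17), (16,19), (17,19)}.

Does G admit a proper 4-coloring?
A valid 4-coloring: color 1: [8, 16, 17]; color 2: [5, 10, 19]; color 3: [1, 4, 6]; color 4: [9].
(χ(G) = 4 ≤ 4.)

Yes, G is 4-colorable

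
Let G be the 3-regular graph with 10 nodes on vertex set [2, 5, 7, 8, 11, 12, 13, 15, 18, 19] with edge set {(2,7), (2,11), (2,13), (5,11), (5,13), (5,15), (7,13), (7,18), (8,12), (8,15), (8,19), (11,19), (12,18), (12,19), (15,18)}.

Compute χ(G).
Clique number ω(G) = 3 (lower bound: χ ≥ ω).
The clique on [2, 7, 13] has size 3, forcing χ ≥ 3, and the coloring below uses 3 colors, so χ(G) = 3.
A valid 3-coloring: color 1: [7, 11, 12, 15]; color 2: [2, 5, 18, 19]; color 3: [8, 13].

χ(G) = 3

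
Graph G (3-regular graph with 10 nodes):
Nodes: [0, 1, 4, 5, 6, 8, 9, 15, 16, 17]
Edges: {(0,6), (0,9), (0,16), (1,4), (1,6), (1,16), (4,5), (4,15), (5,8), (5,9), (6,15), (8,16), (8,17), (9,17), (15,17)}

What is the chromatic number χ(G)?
Clique number ω(G) = 2 (lower bound: χ ≥ ω).
Odd cycle [16, 8, 5, 9, 0] needs 3 colors (χ ≥ 3).
The coloring below uses 3 colors, so χ(G) = 3.
A valid 3-coloring: color 1: [1, 8, 9, 15]; color 2: [5, 6, 16, 17]; color 3: [0, 4].

χ(G) = 3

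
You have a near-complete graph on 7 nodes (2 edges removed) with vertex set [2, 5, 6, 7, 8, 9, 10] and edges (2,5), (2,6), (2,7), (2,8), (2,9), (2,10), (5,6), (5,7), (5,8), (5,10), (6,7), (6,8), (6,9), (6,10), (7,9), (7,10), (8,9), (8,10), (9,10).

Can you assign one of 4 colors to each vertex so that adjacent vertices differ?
No, G is not 4-colorable

The clique on vertices [2, 6, 8, 9, 10] has size 5 > 4, so it alone needs 5 colors.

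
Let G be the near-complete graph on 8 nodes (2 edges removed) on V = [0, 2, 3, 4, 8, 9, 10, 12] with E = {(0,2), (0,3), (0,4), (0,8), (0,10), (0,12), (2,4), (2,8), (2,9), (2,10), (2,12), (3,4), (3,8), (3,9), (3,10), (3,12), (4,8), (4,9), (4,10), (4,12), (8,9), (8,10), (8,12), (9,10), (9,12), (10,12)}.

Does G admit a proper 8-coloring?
A valid 8-coloring: color 1: [4]; color 2: [12]; color 3: [8]; color 4: [10]; color 5: [2, 3]; color 6: [0, 9].
(χ(G) = 6 ≤ 8.)

Yes, G is 8-colorable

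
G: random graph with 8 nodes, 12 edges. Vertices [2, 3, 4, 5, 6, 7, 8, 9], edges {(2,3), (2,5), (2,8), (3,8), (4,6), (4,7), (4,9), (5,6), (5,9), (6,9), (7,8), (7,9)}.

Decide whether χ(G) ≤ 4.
A valid 4-coloring: color 1: [2, 9]; color 2: [3, 6, 7]; color 3: [4, 5, 8].
(χ(G) = 3 ≤ 4.)

Yes, G is 4-colorable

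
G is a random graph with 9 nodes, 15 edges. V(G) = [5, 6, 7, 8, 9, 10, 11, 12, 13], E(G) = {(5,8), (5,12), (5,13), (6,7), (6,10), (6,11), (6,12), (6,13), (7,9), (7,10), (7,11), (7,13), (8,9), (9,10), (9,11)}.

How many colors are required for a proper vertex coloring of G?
Clique number ω(G) = 3 (lower bound: χ ≥ ω).
The clique on [7, 9, 10] has size 3, forcing χ ≥ 3, and the coloring below uses 3 colors, so χ(G) = 3.
A valid 3-coloring: color 1: [5, 6, 9]; color 2: [7, 8, 12]; color 3: [10, 11, 13].

χ(G) = 3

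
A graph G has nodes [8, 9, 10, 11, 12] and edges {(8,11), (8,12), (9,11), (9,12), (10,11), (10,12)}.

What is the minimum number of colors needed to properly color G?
Clique number ω(G) = 2 (lower bound: χ ≥ ω).
The graph is bipartite (no odd cycle), so 2 colors suffice: χ(G) = 2.
A valid 2-coloring: color 1: [11, 12]; color 2: [8, 9, 10].

χ(G) = 2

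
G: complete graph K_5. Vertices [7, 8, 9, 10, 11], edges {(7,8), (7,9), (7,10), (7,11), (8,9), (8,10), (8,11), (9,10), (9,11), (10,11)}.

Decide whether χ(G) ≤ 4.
The clique on vertices [7, 8, 9, 10, 11] has size 5 > 4, so it alone needs 5 colors.

No, G is not 4-colorable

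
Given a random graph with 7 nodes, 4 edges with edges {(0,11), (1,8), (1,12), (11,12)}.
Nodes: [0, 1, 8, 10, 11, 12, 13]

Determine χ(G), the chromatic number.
χ(G) = 2

Clique number ω(G) = 2 (lower bound: χ ≥ ω).
The graph is bipartite (no odd cycle), so 2 colors suffice: χ(G) = 2.
A valid 2-coloring: color 1: [1, 10, 11, 13]; color 2: [0, 8, 12].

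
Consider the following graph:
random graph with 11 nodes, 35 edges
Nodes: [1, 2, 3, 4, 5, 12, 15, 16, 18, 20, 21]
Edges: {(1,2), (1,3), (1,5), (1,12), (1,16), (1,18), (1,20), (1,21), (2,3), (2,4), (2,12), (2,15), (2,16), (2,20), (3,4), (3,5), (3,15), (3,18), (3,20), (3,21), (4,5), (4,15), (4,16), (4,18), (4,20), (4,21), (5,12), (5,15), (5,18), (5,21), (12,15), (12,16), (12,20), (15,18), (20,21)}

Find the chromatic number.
χ(G) = 5

Clique number ω(G) = 5 (lower bound: χ ≥ ω).
The clique on [3, 4, 5, 15, 18] has size 5, forcing χ ≥ 5, and the coloring below uses 5 colors, so χ(G) = 5.
A valid 5-coloring: color 1: [1, 4]; color 2: [3, 12]; color 3: [2, 5]; color 4: [15, 16, 20]; color 5: [18, 21].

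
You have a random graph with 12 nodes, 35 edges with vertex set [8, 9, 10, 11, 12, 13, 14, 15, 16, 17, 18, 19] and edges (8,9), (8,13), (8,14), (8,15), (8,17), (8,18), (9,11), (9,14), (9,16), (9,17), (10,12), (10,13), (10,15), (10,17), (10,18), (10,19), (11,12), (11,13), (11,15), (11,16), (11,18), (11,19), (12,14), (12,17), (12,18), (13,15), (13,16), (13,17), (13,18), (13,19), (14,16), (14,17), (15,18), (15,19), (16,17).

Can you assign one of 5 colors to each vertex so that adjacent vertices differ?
Yes, G is 5-colorable

A valid 5-coloring: color 1: [13, 14]; color 2: [8, 10, 11]; color 3: [17, 18, 19]; color 4: [12, 15, 16]; color 5: [9].
(χ(G) = 5 ≤ 5.)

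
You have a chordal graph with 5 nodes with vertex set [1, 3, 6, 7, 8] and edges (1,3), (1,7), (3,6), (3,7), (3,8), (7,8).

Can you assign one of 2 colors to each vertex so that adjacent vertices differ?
No, G is not 2-colorable

The clique on vertices [3, 7, 8] has size 3 > 2, so it alone needs 3 colors.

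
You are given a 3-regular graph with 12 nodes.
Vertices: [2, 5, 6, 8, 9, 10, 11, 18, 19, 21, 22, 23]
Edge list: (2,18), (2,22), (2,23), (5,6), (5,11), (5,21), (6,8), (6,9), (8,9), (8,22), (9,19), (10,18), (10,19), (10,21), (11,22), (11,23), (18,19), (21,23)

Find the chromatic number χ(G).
Clique number ω(G) = 3 (lower bound: χ ≥ ω).
The clique on [6, 8, 9] has size 3, forcing χ ≥ 3, and the coloring below uses 3 colors, so χ(G) = 3.
A valid 3-coloring: color 1: [2, 5, 9, 10]; color 2: [6, 18, 22, 23]; color 3: [8, 11, 19, 21].

χ(G) = 3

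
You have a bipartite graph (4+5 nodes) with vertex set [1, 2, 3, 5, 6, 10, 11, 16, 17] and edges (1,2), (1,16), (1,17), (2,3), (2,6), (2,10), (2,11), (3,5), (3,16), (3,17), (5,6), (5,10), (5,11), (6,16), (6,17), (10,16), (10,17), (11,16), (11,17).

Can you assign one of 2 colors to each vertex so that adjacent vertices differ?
A valid 2-coloring: color 1: [2, 5, 16, 17]; color 2: [1, 3, 6, 10, 11].
(χ(G) = 2 ≤ 2.)

Yes, G is 2-colorable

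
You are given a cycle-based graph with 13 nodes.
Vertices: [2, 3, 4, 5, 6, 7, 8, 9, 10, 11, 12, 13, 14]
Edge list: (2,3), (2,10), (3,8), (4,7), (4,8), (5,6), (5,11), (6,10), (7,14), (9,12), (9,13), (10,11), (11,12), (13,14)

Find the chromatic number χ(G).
Clique number ω(G) = 2 (lower bound: χ ≥ ω).
Odd cycle [2, 10, 11, 12, 9, 13, 14, 7, 4, 8, 3] needs 3 colors (χ ≥ 3).
The coloring below uses 3 colors, so χ(G) = 3.
A valid 3-coloring: color 1: [3, 5, 7, 10, 12, 13]; color 2: [2, 6, 8, 9, 11, 14]; color 3: [4].

χ(G) = 3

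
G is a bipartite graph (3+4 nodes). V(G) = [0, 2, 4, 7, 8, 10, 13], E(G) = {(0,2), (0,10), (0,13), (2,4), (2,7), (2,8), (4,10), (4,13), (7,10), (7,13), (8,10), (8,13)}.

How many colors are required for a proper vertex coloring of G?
χ(G) = 2

Clique number ω(G) = 2 (lower bound: χ ≥ ω).
The graph is bipartite (no odd cycle), so 2 colors suffice: χ(G) = 2.
A valid 2-coloring: color 1: [2, 10, 13]; color 2: [0, 4, 7, 8].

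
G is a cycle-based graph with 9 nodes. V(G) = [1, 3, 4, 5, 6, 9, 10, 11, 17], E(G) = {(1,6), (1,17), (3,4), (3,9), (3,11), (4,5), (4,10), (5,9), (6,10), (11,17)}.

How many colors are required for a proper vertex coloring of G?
Clique number ω(G) = 2 (lower bound: χ ≥ ω).
Odd cycle [11, 17, 1, 6, 10, 4, 3] needs 3 colors (χ ≥ 3).
The coloring below uses 3 colors, so χ(G) = 3.
A valid 3-coloring: color 1: [3, 5, 6, 17]; color 2: [1, 4, 9, 11]; color 3: [10].

χ(G) = 3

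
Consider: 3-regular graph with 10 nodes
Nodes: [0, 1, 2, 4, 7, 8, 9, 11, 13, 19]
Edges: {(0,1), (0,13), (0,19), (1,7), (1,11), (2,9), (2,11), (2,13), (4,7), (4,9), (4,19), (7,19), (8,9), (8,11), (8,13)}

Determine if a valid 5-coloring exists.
Yes, G is 5-colorable

A valid 5-coloring: color 1: [7, 9, 11, 13]; color 2: [0, 2, 4, 8]; color 3: [1, 19].
(χ(G) = 3 ≤ 5.)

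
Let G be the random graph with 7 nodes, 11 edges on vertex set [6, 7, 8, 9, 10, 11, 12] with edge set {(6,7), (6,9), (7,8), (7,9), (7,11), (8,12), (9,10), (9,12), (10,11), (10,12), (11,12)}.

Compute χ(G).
Clique number ω(G) = 3 (lower bound: χ ≥ ω).
The clique on [9, 10, 12] has size 3, forcing χ ≥ 3, and the coloring below uses 3 colors, so χ(G) = 3.
A valid 3-coloring: color 1: [7, 12]; color 2: [8, 9, 11]; color 3: [6, 10].

χ(G) = 3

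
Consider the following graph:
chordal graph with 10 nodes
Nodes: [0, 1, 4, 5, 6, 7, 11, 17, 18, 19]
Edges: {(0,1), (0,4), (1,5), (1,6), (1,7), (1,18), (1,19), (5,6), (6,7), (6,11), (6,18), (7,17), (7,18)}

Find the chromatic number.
Clique number ω(G) = 4 (lower bound: χ ≥ ω).
The clique on [1, 6, 7, 18] has size 4, forcing χ ≥ 4, and the coloring below uses 4 colors, so χ(G) = 4.
A valid 4-coloring: color 1: [1, 4, 11, 17]; color 2: [0, 6, 19]; color 3: [5, 7]; color 4: [18].

χ(G) = 4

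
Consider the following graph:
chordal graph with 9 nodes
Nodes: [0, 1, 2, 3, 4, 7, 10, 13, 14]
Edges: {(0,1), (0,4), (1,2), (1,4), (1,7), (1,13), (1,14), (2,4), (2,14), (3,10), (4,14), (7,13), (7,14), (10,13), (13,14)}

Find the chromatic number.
χ(G) = 4

Clique number ω(G) = 4 (lower bound: χ ≥ ω).
The clique on [1, 2, 4, 14] has size 4, forcing χ ≥ 4, and the coloring below uses 4 colors, so χ(G) = 4.
A valid 4-coloring: color 1: [1, 10]; color 2: [0, 3, 14]; color 3: [4, 13]; color 4: [2, 7].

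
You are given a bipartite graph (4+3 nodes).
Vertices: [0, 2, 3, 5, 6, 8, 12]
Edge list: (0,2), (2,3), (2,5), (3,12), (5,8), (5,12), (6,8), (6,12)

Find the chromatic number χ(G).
Clique number ω(G) = 2 (lower bound: χ ≥ ω).
The graph is bipartite (no odd cycle), so 2 colors suffice: χ(G) = 2.
A valid 2-coloring: color 1: [0, 3, 5, 6]; color 2: [2, 8, 12].

χ(G) = 2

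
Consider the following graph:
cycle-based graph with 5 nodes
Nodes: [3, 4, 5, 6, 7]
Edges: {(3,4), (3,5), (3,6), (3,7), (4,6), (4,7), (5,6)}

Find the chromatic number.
χ(G) = 3

Clique number ω(G) = 3 (lower bound: χ ≥ ω).
The clique on [3, 4, 6] has size 3, forcing χ ≥ 3, and the coloring below uses 3 colors, so χ(G) = 3.
A valid 3-coloring: color 1: [3]; color 2: [6, 7]; color 3: [4, 5].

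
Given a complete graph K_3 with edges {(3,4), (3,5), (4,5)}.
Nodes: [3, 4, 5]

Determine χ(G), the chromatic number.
χ(G) = 3

Clique number ω(G) = 3 (lower bound: χ ≥ ω).
The clique on [3, 4, 5] has size 3, forcing χ ≥ 3, and the coloring below uses 3 colors, so χ(G) = 3.
A valid 3-coloring: color 1: [5]; color 2: [4]; color 3: [3].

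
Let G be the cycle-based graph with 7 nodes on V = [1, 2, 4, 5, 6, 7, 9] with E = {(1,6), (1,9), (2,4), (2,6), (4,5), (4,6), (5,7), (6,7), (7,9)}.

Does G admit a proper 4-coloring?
Yes, G is 4-colorable

A valid 4-coloring: color 1: [5, 6, 9]; color 2: [1, 4, 7]; color 3: [2].
(χ(G) = 3 ≤ 4.)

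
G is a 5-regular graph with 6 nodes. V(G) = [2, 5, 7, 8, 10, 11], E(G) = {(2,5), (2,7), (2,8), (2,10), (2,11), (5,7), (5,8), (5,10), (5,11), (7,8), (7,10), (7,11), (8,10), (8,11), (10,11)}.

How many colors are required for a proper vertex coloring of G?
Clique number ω(G) = 6 (lower bound: χ ≥ ω).
The clique on [2, 5, 7, 8, 10, 11] has size 6, forcing χ ≥ 6, and the coloring below uses 6 colors, so χ(G) = 6.
A valid 6-coloring: color 1: [7]; color 2: [2]; color 3: [10]; color 4: [11]; color 5: [8]; color 6: [5].

χ(G) = 6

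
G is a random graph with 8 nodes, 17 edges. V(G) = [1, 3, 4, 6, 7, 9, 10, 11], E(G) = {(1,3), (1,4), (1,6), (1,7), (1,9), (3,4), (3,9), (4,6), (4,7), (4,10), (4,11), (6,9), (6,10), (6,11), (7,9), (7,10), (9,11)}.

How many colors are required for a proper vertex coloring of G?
Clique number ω(G) = 3 (lower bound: χ ≥ ω).
The clique on [1, 3, 9] has size 3, forcing χ ≥ 3, and the coloring below uses 3 colors, so χ(G) = 3.
A valid 3-coloring: color 1: [4, 9]; color 2: [3, 6, 7]; color 3: [1, 10, 11].

χ(G) = 3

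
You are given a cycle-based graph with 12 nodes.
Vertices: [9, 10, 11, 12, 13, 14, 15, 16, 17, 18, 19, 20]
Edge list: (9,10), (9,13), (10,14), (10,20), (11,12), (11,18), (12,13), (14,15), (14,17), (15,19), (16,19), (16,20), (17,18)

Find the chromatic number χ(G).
Clique number ω(G) = 2 (lower bound: χ ≥ ω).
The graph is bipartite (no odd cycle), so 2 colors suffice: χ(G) = 2.
A valid 2-coloring: color 1: [10, 11, 13, 15, 16, 17]; color 2: [9, 12, 14, 18, 19, 20].

χ(G) = 2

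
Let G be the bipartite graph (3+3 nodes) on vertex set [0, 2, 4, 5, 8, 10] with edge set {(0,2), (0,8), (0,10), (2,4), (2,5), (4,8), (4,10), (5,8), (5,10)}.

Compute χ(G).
χ(G) = 2

Clique number ω(G) = 2 (lower bound: χ ≥ ω).
The graph is bipartite (no odd cycle), so 2 colors suffice: χ(G) = 2.
A valid 2-coloring: color 1: [2, 8, 10]; color 2: [0, 4, 5].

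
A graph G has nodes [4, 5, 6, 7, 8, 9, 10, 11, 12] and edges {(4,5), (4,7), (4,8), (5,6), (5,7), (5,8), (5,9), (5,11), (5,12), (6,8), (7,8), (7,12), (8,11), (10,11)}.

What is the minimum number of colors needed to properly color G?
χ(G) = 4

Clique number ω(G) = 4 (lower bound: χ ≥ ω).
The clique on [4, 5, 7, 8] has size 4, forcing χ ≥ 4, and the coloring below uses 4 colors, so χ(G) = 4.
A valid 4-coloring: color 1: [5, 10]; color 2: [8, 9, 12]; color 3: [6, 7, 11]; color 4: [4].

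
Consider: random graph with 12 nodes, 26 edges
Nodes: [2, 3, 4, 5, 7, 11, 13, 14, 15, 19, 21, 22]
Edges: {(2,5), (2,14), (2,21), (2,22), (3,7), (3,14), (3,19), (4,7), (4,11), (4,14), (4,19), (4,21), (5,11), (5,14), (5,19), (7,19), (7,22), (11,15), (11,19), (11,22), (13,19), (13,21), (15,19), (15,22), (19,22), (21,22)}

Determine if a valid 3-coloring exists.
No, G is not 3-colorable

The clique on vertices [11, 15, 19, 22] has size 4 > 3, so it alone needs 4 colors.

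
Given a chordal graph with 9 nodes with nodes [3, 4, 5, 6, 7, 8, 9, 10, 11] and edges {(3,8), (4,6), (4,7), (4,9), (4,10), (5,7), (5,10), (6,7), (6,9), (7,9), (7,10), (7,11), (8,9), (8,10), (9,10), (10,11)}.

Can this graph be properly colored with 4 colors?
A valid 4-coloring: color 1: [3, 6, 10]; color 2: [7, 8]; color 3: [5, 9, 11]; color 4: [4].
(χ(G) = 4 ≤ 4.)

Yes, G is 4-colorable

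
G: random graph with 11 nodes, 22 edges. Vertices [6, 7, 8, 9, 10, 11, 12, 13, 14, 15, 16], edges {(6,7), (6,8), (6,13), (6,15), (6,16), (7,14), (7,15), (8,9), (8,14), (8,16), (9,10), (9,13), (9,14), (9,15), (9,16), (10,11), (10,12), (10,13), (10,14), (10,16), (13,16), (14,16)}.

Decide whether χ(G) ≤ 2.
The clique on vertices [8, 9, 14, 16] has size 4 > 2, so it alone needs 4 colors.

No, G is not 2-colorable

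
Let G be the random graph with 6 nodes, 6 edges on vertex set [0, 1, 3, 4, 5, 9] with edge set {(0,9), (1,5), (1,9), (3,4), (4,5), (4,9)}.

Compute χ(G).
χ(G) = 2

Clique number ω(G) = 2 (lower bound: χ ≥ ω).
The graph is bipartite (no odd cycle), so 2 colors suffice: χ(G) = 2.
A valid 2-coloring: color 1: [3, 5, 9]; color 2: [0, 1, 4].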